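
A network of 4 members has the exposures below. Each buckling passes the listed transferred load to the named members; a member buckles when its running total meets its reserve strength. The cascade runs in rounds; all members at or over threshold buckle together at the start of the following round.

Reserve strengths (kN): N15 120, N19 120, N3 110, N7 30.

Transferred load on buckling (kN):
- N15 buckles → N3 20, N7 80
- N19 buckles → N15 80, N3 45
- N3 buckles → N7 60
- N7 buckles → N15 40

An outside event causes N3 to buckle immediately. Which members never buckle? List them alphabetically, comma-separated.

Round 1 — N3 buckles (initial).
  N7: +60 → 60 ≥ 30
Round 2 — N7 buckles.
  N15: +40 → 40 < 120
No further bucklings.

N15, N19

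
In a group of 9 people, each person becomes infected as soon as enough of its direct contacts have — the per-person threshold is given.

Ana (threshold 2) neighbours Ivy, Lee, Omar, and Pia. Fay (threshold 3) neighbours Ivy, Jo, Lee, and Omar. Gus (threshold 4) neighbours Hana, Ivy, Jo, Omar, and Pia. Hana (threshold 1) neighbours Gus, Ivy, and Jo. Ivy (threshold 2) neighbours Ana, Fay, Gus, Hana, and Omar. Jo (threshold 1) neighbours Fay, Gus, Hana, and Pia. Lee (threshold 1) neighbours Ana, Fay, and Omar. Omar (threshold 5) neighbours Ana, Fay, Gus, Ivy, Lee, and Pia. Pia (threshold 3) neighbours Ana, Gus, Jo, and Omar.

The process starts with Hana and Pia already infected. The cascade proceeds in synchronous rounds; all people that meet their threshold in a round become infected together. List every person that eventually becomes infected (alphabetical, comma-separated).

Hana, Jo, Pia

Round 1 — Hana, Pia become infected (initial).
Round 2 — checking thresholds:
  Ana: 1 of 4 neighbours < 2, not yet.
  Gus: 2 of 5 neighbours < 4, not yet.
  Ivy: 1 of 5 neighbours < 2, not yet.
  Jo: 2 of 4 neighbours ≥ 1, becomes infected.
  Omar: 1 of 6 neighbours < 5, not yet.
Round 3 — no new infections; cascade stops.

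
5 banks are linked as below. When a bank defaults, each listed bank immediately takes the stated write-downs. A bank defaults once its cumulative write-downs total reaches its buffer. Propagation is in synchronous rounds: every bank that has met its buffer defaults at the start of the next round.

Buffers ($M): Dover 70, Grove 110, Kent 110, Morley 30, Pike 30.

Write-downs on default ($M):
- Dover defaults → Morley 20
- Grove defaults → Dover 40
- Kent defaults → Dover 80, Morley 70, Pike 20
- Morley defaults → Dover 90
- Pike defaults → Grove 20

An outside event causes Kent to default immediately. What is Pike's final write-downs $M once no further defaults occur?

Round 1 — Kent defaults (initial).
  Dover: +80 → 80 ≥ 70
  Morley: +70 → 70 ≥ 30
  Pike: +20 → 20 < 30
Round 2 — Dover, Morley default.
No further defaults.

20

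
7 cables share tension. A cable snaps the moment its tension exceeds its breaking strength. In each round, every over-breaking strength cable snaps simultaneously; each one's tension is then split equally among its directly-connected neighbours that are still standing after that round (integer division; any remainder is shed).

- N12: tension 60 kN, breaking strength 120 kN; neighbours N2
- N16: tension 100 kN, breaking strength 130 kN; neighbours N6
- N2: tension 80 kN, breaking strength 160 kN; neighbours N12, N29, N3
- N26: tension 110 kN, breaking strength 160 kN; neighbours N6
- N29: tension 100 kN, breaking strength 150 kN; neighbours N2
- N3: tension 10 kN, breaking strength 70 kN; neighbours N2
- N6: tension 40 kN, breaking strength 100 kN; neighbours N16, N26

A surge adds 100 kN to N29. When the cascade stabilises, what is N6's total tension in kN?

Round 1 — N29 at 200 > 150. N29 snaps.
  N29 sheds 200 kN to N2: 200 each.
    N2: 80+200 = 280 > 160
Round 2 — N2 snaps.
  N2 sheds 280 kN to N12, N3: 140 each.
    N12: 60+140 = 200 > 120
    N3: 10+140 = 150 > 70
Round 3 — N12, N3 snap.
  N12 sheds 200 kN: no online neighbours, lost.
  N3 sheds 150 kN: no online neighbours, lost.
No further breaks.

40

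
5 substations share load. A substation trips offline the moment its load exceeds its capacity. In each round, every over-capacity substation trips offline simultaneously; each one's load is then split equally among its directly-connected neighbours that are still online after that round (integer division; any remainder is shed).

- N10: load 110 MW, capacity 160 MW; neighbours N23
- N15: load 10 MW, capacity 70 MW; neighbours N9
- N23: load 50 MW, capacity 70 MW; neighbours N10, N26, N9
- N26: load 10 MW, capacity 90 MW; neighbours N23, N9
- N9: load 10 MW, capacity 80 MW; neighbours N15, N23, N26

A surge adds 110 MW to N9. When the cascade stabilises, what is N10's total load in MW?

Round 1 — N9 at 120 > 80. N9 trips offline.
  N9 sheds 120 MW to N15, N23, N26: 40 each.
    N15: 10+40 = 50 ≤ 70
    N23: 50+40 = 90 > 70
    N26: 10+40 = 50 ≤ 90
Round 2 — N23 trips offline.
  N23 sheds 90 MW to N10, N26: 45 each.
    N10: 110+45 = 155 ≤ 160
    N26: 50+45 = 95 > 90
Round 3 — N26 trips offline.
  N26 sheds 95 MW: no online neighbours, lost.
No further trips.

155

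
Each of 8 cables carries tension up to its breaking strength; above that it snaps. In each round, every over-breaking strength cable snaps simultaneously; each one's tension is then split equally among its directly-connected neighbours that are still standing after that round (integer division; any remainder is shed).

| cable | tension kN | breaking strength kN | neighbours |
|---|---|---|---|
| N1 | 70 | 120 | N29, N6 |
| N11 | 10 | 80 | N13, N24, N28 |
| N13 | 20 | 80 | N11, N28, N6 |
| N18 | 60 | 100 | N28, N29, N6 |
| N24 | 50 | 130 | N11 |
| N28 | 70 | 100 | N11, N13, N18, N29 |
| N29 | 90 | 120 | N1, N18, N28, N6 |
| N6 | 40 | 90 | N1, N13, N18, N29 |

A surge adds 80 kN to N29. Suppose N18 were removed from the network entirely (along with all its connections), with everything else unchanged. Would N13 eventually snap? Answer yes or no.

With N18 removed:
Round 1 — N29 at 170 > 120. N29 snaps.
  N29 sheds 170 kN to N1, N28, N6: 56 each (2 lost).
    N1: 70+56 = 126 > 120
    N28: 70+56 = 126 > 100
    N6: 40+56 = 96 > 90
Round 2 — N1, N28, N6 snap.
  N1 sheds 126 kN: no online neighbours, lost.
  N28 sheds 126 kN to N11, N13: 63 each.
    N11: 10+63 = 73 ≤ 80
    N13: 20+63 = 83 > 80
  N6 sheds 96 kN to N13: 96 each.
    N13: 83+96 = 179 > 80
Round 3 — N13 snaps.
  N13 sheds 179 kN to N11: 179 each.
    N11: 73+179 = 252 > 80
Round 4 — N11 snaps.
  N11 sheds 252 kN to N24: 252 each.
    N24: 50+252 = 302 > 130
Round 5 — N24 snaps.
  N24 sheds 302 kN: no online neighbours, lost.
No further breaks.

yes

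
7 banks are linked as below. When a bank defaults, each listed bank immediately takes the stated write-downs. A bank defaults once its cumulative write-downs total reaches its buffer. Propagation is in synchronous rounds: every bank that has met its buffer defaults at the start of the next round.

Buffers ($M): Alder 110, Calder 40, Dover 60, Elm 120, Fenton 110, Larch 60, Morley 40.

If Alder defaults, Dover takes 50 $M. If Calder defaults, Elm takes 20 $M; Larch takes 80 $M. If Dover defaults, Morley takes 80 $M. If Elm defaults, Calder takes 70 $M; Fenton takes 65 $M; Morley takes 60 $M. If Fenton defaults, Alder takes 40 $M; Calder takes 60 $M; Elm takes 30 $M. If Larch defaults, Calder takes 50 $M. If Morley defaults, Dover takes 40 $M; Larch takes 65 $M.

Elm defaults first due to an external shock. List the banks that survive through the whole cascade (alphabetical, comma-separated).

Alder, Dover, Fenton

Round 1 — Elm defaults (initial).
  Calder: +70 → 70 ≥ 40
  Fenton: +65 → 65 < 110
  Morley: +60 → 60 ≥ 40
Round 2 — Calder, Morley default.
  Dover: +40 → 40 < 60
  Larch: +80+65 → 145 ≥ 60
Round 3 — Larch defaults.
No further defaults.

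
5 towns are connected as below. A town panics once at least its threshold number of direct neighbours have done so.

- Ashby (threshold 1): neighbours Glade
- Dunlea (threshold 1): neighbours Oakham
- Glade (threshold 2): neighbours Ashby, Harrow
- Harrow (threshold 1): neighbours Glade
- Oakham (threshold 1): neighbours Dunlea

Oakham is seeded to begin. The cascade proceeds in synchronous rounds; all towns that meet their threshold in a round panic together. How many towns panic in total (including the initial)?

Round 1 — Oakham panics (initial).
Round 2 — checking thresholds:
  Dunlea: 1 of 1 neighbours ≥ 1, panics.
Round 3 — no new panics; cascade stops.

2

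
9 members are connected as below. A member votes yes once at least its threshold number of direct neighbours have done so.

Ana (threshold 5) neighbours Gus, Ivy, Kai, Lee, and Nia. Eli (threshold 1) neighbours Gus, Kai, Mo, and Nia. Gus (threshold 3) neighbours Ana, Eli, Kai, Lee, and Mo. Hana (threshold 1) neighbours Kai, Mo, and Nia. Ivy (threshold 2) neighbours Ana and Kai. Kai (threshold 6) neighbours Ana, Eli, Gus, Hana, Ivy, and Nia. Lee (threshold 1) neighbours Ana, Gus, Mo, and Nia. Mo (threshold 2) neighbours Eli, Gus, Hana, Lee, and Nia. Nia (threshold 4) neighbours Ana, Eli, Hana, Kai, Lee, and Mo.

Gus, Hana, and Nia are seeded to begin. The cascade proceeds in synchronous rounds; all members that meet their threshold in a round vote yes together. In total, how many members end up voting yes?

Round 1 — Gus, Hana, Nia vote yes (initial).
Round 2 — checking thresholds:
  Ana: 2 of 5 neighbours < 5, below threshold.
  Eli: 2 of 4 neighbours ≥ 1, votes yes.
  Kai: 3 of 6 neighbours < 6, below threshold.
  Lee: 2 of 4 neighbours ≥ 1, votes yes.
  Mo: 3 of 5 neighbours ≥ 2, votes yes.
Round 3 — no new yes votes; cascade stops.

6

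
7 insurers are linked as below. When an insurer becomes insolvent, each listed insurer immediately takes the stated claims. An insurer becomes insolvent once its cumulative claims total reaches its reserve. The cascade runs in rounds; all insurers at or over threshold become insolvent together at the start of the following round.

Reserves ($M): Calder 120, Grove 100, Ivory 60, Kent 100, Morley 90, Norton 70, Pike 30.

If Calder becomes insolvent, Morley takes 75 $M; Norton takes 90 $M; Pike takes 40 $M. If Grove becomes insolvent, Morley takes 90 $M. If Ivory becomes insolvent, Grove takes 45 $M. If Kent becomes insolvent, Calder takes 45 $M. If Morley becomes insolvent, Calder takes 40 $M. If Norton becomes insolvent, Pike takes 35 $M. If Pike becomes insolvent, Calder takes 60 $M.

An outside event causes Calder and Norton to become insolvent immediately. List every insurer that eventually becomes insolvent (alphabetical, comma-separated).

Round 1 — Calder, Norton become insolvent (initial).
  Morley: +75 → 75 < 90
  Pike: +40+35 → 75 ≥ 30
Round 2 — Pike becomes insolvent.
No further insolvencies.

Calder, Norton, Pike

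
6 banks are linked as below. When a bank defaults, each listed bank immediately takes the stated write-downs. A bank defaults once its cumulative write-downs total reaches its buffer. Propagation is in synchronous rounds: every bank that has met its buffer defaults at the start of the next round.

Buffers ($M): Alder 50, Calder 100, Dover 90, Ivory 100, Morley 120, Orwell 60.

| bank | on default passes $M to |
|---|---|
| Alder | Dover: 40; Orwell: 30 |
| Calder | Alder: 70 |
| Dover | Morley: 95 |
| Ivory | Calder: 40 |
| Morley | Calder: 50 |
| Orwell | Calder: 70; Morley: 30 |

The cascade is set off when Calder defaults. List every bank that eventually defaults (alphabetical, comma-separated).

Round 1 — Calder defaults (initial).
  Alder: +70 → 70 ≥ 50
Round 2 — Alder defaults.
  Dover: +40 → 40 < 90
  Orwell: +30 → 30 < 60
No further defaults.

Alder, Calder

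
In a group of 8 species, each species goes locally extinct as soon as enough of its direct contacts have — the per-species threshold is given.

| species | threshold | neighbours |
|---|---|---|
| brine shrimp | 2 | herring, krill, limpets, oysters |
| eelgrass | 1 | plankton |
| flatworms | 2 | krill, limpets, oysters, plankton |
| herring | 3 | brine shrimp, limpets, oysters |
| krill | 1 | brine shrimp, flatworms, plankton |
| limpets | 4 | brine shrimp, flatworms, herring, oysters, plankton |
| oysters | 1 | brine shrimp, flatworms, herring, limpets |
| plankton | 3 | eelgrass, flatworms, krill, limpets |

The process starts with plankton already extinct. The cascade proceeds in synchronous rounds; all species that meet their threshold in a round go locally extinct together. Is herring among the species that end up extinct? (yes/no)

Round 1 — plankton goes locally extinct (initial).
Round 2 — checking thresholds:
  eelgrass: 1 of 1 neighbours ≥ 1, goes locally extinct.
  flatworms: 1 of 4 neighbours < 2, not yet.
  krill: 1 of 3 neighbours ≥ 1, goes locally extinct.
  limpets: 1 of 5 neighbours < 4, not yet.
Round 3 — checking thresholds:
  brine shrimp: 1 of 4 neighbours < 2, not yet.
  flatworms: 2 of 4 neighbours ≥ 2, goes locally extinct.
  limpets: 1 of 5 neighbours < 4, not yet.
Round 4 — checking thresholds:
  brine shrimp: 1 of 4 neighbours < 2, not yet.
  limpets: 2 of 5 neighbours < 4, not yet.
  oysters: 1 of 4 neighbours ≥ 1, goes locally extinct.
Round 5 — checking thresholds:
  brine shrimp: 2 of 4 neighbours ≥ 2, goes locally extinct.
  herring: 1 of 3 neighbours < 3, not yet.
  limpets: 3 of 5 neighbours < 4, not yet.
Round 6 — checking thresholds:
  herring: 2 of 3 neighbours < 3, not yet.
  limpets: 4 of 5 neighbours ≥ 4, goes locally extinct.
Round 7 — checking thresholds:
  herring: 3 of 3 neighbours ≥ 3, goes locally extinct.
Round 8 — no new extinctions; cascade stops.

yes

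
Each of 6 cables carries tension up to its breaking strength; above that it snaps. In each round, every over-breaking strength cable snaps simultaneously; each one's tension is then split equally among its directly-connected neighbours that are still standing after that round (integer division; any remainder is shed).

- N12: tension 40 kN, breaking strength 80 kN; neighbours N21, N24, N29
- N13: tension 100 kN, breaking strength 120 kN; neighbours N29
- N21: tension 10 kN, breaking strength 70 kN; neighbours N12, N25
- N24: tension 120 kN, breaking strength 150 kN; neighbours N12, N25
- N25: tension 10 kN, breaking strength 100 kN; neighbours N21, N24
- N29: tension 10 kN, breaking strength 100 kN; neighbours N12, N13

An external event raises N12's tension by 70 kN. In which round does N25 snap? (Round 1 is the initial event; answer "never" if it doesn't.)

Round 1 — N12 at 110 > 80. N12 snaps.
  N12 sheds 110 kN to N21, N24, N29: 36 each (2 lost).
    N21: 10+36 = 46 ≤ 70
    N24: 120+36 = 156 > 150
    N29: 10+36 = 46 ≤ 100
Round 2 — N24 snaps.
  N24 sheds 156 kN to N25: 156 each.
    N25: 10+156 = 166 > 100
Round 3 — N25 snaps.
  N25 sheds 166 kN to N21: 166 each.
    N21: 46+166 = 212 > 70
Round 4 — N21 snaps.
  N21 sheds 212 kN: no online neighbours, lost.
No further breaks.

3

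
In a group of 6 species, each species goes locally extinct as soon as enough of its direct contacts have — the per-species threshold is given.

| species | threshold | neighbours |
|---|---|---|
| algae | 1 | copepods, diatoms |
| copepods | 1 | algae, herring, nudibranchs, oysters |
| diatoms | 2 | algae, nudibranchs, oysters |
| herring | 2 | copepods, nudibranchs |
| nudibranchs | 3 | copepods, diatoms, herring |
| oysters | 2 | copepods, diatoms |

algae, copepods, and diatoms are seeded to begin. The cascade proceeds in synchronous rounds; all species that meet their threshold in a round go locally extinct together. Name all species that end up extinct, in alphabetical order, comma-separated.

algae, copepods, diatoms, oysters

Round 1 — algae, copepods, diatoms go locally extinct (initial).
Round 2 — checking thresholds:
  herring: 1 of 2 neighbours < 2, holds.
  nudibranchs: 2 of 3 neighbours < 3, holds.
  oysters: 2 of 2 neighbours ≥ 2, goes locally extinct.
Round 3 — no new extinctions; cascade stops.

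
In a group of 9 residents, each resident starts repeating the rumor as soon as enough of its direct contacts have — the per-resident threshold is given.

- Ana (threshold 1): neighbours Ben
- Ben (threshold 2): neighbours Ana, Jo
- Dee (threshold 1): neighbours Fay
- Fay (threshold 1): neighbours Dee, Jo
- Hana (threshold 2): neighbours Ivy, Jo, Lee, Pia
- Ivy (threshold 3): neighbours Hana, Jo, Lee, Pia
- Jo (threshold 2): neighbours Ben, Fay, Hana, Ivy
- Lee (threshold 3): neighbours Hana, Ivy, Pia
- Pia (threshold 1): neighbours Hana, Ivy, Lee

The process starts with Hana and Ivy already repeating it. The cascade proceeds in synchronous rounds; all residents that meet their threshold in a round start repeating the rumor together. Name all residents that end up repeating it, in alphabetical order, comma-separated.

Round 1 — Hana, Ivy start repeating the rumor (initial).
Round 2 — checking thresholds:
  Jo: 2 of 4 neighbours ≥ 2, starts repeating the rumor.
  Lee: 2 of 3 neighbours < 3, holds.
  Pia: 2 of 3 neighbours ≥ 1, starts repeating the rumor.
Round 3 — checking thresholds:
  Ben: 1 of 2 neighbours < 2, holds.
  Fay: 1 of 2 neighbours ≥ 1, starts repeating the rumor.
  Lee: 3 of 3 neighbours ≥ 3, starts repeating the rumor.
Round 4 — checking thresholds:
  Ben: 1 of 2 neighbours < 2, holds.
  Dee: 1 of 1 neighbours ≥ 1, starts repeating the rumor.
Round 5 — no new spreads; cascade stops.

Dee, Fay, Hana, Ivy, Jo, Lee, Pia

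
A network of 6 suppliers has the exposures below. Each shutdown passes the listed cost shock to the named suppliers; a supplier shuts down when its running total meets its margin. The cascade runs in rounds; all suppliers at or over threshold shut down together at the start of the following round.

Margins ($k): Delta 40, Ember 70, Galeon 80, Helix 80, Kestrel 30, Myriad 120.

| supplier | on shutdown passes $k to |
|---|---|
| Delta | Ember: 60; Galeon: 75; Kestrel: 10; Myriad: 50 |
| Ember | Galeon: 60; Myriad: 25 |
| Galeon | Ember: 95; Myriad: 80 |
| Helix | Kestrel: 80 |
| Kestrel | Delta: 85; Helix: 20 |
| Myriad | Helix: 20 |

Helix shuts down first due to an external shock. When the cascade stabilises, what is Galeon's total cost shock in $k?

Round 1 — Helix shuts down (initial).
  Kestrel: +80 → 80 ≥ 30
Round 2 — Kestrel shuts down.
  Delta: +85 → 85 ≥ 40
Round 3 — Delta shuts down.
  Ember: +60 → 60 < 70
  Galeon: +75 → 75 < 80
  Myriad: +50 → 50 < 120
No further shutdowns.

75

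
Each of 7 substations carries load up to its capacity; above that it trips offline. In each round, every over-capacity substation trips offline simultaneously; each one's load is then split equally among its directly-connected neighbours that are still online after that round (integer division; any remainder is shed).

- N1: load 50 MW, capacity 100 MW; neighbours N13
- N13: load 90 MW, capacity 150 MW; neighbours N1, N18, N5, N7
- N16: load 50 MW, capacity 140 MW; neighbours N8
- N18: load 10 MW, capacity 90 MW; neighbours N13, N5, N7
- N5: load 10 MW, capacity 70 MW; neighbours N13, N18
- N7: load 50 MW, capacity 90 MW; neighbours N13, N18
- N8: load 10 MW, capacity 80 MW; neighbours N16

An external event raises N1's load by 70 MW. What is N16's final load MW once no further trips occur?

Round 1 — N1 at 120 > 100. N1 trips offline.
  N1 sheds 120 MW to N13: 120 each.
    N13: 90+120 = 210 > 150
Round 2 — N13 trips offline.
  N13 sheds 210 MW to N18, N5, N7: 70 each.
    N18: 10+70 = 80 ≤ 90
    N5: 10+70 = 80 > 70
    N7: 50+70 = 120 > 90
Round 3 — N5, N7 trip offline.
  N5 sheds 80 MW to N18: 80 each.
    N18: 80+80 = 160 > 90
  N7 sheds 120 MW to N18: 120 each.
    N18: 160+120 = 280 > 90
Round 4 — N18 trips offline.
  N18 sheds 280 MW: no online neighbours, lost.
No further trips.

50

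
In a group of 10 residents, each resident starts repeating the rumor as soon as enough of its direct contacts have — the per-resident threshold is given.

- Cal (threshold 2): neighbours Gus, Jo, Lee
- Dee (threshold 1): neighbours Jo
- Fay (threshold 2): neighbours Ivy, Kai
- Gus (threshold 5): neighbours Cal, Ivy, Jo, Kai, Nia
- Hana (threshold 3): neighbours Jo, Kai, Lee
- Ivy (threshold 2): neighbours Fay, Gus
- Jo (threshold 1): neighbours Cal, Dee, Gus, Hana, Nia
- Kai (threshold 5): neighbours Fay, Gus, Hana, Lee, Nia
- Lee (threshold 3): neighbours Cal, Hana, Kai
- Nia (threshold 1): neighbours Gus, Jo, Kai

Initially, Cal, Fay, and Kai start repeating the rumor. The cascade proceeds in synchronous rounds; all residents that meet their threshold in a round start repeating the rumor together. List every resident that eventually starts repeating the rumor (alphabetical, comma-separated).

Round 1 — Cal, Fay, Kai start repeating the rumor (initial).
Round 2 — checking thresholds:
  Gus: 2 of 5 neighbours < 5, below threshold.
  Hana: 1 of 3 neighbours < 3, below threshold.
  Ivy: 1 of 2 neighbours < 2, below threshold.
  Jo: 1 of 5 neighbours ≥ 1, starts repeating the rumor.
  Lee: 2 of 3 neighbours < 3, below threshold.
  Nia: 1 of 3 neighbours ≥ 1, starts repeating the rumor.
Round 3 — checking thresholds:
  Dee: 1 of 1 neighbours ≥ 1, starts repeating the rumor.
  Gus: 4 of 5 neighbours < 5, below threshold.
  Hana: 2 of 3 neighbours < 3, below threshold.
  Ivy: 1 of 2 neighbours < 2, below threshold.
  Lee: 2 of 3 neighbours < 3, below threshold.
Round 4 — no new spreads; cascade stops.

Cal, Dee, Fay, Jo, Kai, Nia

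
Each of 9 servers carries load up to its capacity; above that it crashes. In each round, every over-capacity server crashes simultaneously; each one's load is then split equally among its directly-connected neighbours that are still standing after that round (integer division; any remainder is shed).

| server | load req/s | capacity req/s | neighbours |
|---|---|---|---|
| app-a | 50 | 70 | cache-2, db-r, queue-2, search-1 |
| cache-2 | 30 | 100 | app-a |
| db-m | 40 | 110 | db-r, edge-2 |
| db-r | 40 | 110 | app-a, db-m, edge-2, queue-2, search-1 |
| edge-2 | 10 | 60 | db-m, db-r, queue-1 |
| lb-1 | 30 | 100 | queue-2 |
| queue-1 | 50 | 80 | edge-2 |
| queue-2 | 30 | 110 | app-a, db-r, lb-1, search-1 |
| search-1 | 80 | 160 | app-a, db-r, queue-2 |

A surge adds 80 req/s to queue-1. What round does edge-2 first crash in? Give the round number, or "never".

2

Round 1 — queue-1 at 130 > 80. queue-1 crashes.
  queue-1 sheds 130 req/s to edge-2: 130 each.
    edge-2: 10+130 = 140 > 60
Round 2 — edge-2 crashes.
  edge-2 sheds 140 req/s to db-m, db-r: 70 each.
    db-m: 40+70 = 110 ≤ 110
    db-r: 40+70 = 110 ≤ 110
No further crashes.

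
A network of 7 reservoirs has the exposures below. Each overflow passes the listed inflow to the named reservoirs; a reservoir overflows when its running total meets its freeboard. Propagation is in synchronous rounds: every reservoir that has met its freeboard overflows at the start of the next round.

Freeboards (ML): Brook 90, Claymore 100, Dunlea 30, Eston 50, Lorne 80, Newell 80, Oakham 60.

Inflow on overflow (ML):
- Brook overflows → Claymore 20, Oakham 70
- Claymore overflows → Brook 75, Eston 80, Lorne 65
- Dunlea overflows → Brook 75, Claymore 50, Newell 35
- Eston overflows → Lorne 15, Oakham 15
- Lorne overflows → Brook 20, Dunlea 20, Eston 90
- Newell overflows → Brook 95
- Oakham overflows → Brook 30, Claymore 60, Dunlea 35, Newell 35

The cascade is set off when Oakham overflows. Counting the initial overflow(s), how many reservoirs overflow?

6

Round 1 — Oakham overflows (initial).
  Brook: +30 → 30 < 90
  Claymore: +60 → 60 < 100
  Dunlea: +35 → 35 ≥ 30
  Newell: +35 → 35 < 80
Round 2 — Dunlea overflows.
  Brook: +75 → 105 ≥ 90
  Claymore: +50 → 110 ≥ 100
  Newell: +35 → 70 < 80
Round 3 — Brook, Claymore overflow.
  Eston: +80 → 80 ≥ 50
  Lorne: +65 → 65 < 80
Round 4 — Eston overflows.
  Lorne: +15 → 80 ≥ 80
Round 5 — Lorne overflows.
No further overflows.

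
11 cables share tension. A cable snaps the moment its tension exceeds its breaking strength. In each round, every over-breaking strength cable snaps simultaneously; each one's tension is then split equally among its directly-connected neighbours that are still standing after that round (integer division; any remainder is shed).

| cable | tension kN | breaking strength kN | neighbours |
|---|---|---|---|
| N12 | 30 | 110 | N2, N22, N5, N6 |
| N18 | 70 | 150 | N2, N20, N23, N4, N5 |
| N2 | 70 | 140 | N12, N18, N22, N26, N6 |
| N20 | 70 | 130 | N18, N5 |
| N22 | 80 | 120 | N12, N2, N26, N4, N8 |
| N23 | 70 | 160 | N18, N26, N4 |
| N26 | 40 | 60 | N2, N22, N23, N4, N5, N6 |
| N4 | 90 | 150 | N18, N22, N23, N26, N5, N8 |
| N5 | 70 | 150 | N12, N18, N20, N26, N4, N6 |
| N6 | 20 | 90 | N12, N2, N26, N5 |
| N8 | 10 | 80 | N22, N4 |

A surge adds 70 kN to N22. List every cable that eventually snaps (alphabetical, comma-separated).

N22, N26

Round 1 — N22 at 150 > 120. N22 snaps.
  N22 sheds 150 kN to N12, N2, N26, N4, N8: 30 each.
    N12: 30+30 = 60 ≤ 110
    N2: 70+30 = 100 ≤ 140
    N26: 40+30 = 70 > 60
    N4: 90+30 = 120 ≤ 150
    N8: 10+30 = 40 ≤ 80
Round 2 — N26 snaps.
  N26 sheds 70 kN to N2, N23, N4, N5, N6: 14 each.
    N2: 100+14 = 114 ≤ 140
    N23: 70+14 = 84 ≤ 160
    N4: 120+14 = 134 ≤ 150
    N5: 70+14 = 84 ≤ 150
    N6: 20+14 = 34 ≤ 90
No further breaks.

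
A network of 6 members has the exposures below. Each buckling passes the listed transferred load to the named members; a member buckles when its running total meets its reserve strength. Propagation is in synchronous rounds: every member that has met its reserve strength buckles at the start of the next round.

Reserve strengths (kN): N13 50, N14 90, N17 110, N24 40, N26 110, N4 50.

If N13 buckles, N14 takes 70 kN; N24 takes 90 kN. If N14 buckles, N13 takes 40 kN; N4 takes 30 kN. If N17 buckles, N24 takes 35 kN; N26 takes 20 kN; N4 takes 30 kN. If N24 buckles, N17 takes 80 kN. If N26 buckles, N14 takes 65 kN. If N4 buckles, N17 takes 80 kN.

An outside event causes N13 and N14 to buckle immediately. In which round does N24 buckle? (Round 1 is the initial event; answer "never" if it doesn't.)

2

Round 1 — N13, N14 buckle (initial).
  N24: +90 → 90 ≥ 40
  N4: +30 → 30 < 50
Round 2 — N24 buckles.
  N17: +80 → 80 < 110
No further bucklings.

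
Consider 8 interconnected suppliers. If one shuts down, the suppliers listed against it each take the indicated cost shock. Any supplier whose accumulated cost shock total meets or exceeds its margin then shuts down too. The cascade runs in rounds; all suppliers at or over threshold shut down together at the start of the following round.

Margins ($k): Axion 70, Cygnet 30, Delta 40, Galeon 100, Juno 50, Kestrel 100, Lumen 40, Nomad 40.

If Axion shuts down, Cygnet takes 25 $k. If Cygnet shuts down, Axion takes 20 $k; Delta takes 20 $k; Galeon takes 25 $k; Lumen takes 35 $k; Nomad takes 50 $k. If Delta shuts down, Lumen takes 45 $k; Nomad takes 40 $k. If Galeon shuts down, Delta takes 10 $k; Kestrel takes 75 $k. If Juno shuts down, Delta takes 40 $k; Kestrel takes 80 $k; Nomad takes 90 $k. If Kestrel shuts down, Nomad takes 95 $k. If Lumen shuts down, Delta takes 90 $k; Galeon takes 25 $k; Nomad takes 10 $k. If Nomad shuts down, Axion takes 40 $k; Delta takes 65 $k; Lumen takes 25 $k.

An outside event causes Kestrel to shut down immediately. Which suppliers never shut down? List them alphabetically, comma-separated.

Round 1 — Kestrel shuts down (initial).
  Nomad: +95 → 95 ≥ 40
Round 2 — Nomad shuts down.
  Axion: +40 → 40 < 70
  Delta: +65 → 65 ≥ 40
  Lumen: +25 → 25 < 40
Round 3 — Delta shuts down.
  Lumen: +45 → 70 ≥ 40
Round 4 — Lumen shuts down.
  Galeon: +25 → 25 < 100
No further shutdowns.

Axion, Cygnet, Galeon, Juno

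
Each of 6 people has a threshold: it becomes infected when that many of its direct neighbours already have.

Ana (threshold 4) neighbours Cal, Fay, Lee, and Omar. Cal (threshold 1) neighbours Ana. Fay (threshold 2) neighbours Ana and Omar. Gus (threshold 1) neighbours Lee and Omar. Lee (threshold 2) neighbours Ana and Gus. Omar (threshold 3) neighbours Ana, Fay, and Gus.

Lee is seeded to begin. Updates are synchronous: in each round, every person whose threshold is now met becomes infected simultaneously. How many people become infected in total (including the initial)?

2

Round 1 — Lee becomes infected (initial).
Round 2 — checking thresholds:
  Ana: 1 of 4 neighbours < 4, not yet.
  Gus: 1 of 2 neighbours ≥ 1, becomes infected.
Round 3 — no new infections; cascade stops.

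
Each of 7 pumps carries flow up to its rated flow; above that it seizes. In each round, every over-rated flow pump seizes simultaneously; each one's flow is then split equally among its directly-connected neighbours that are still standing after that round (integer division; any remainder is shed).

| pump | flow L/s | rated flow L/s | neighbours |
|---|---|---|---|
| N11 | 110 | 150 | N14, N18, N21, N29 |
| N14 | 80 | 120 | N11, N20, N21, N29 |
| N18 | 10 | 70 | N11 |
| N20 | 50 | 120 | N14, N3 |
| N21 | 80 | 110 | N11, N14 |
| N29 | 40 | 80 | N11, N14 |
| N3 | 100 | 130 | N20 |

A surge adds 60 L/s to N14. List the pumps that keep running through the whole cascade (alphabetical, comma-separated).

N20, N3

Round 1 — N14 at 140 > 120. N14 seizes.
  N14 sheds 140 L/s to N11, N20, N21, N29: 35 each.
    N11: 110+35 = 145 ≤ 150
    N20: 50+35 = 85 ≤ 120
    N21: 80+35 = 115 > 110
    N29: 40+35 = 75 ≤ 80
Round 2 — N21 seizes.
  N21 sheds 115 L/s to N11: 115 each.
    N11: 145+115 = 260 > 150
Round 3 — N11 seizes.
  N11 sheds 260 L/s to N18, N29: 130 each.
    N18: 10+130 = 140 > 70
    N29: 75+130 = 205 > 80
Round 4 — N18, N29 seize.
  N18 sheds 140 L/s: no online neighbours, lost.
  N29 sheds 205 L/s: no online neighbours, lost.
No further seizures.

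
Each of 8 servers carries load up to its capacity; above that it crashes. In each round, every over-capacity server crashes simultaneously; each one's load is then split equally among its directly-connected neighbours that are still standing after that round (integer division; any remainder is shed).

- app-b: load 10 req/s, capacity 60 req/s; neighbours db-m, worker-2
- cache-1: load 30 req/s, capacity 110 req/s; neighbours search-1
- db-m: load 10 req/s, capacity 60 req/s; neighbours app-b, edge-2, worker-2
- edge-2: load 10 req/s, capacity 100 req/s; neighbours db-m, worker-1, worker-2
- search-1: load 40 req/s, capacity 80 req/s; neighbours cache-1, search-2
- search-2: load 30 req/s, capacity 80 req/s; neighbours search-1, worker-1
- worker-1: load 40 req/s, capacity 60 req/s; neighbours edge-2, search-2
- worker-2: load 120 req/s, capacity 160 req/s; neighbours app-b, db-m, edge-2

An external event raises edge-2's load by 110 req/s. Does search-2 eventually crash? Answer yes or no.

yes

Round 1 — edge-2 at 120 > 100. edge-2 crashes.
  edge-2 sheds 120 req/s to db-m, worker-1, worker-2: 40 each.
    db-m: 10+40 = 50 ≤ 60
    worker-1: 40+40 = 80 > 60
    worker-2: 120+40 = 160 ≤ 160
Round 2 — worker-1 crashes.
  worker-1 sheds 80 req/s to search-2: 80 each.
    search-2: 30+80 = 110 > 80
Round 3 — search-2 crashes.
  search-2 sheds 110 req/s to search-1: 110 each.
    search-1: 40+110 = 150 > 80
Round 4 — search-1 crashes.
  search-1 sheds 150 req/s to cache-1: 150 each.
    cache-1: 30+150 = 180 > 110
Round 5 — cache-1 crashes.
  cache-1 sheds 180 req/s: no online neighbours, lost.
No further crashes.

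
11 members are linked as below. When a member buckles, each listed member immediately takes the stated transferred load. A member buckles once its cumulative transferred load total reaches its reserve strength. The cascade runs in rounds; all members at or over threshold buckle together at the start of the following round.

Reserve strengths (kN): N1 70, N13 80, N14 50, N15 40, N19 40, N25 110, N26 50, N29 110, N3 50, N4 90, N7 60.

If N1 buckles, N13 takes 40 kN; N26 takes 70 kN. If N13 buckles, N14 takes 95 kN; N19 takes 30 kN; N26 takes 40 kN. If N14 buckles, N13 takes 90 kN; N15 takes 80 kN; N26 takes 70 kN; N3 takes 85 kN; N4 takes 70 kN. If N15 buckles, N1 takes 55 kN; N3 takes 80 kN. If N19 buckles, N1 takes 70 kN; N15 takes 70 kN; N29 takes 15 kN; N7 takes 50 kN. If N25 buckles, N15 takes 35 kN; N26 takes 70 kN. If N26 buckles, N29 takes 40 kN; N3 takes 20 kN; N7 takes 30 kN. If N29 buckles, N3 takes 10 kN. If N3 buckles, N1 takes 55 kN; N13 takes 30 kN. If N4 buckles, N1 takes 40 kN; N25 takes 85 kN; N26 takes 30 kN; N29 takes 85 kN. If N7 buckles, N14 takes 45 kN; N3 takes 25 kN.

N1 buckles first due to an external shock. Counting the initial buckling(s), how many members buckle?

Round 1 — N1 buckles (initial).
  N13: +40 → 40 < 80
  N26: +70 → 70 ≥ 50
Round 2 — N26 buckles.
  N29: +40 → 40 < 110
  N3: +20 → 20 < 50
  N7: +30 → 30 < 60
No further bucklings.

2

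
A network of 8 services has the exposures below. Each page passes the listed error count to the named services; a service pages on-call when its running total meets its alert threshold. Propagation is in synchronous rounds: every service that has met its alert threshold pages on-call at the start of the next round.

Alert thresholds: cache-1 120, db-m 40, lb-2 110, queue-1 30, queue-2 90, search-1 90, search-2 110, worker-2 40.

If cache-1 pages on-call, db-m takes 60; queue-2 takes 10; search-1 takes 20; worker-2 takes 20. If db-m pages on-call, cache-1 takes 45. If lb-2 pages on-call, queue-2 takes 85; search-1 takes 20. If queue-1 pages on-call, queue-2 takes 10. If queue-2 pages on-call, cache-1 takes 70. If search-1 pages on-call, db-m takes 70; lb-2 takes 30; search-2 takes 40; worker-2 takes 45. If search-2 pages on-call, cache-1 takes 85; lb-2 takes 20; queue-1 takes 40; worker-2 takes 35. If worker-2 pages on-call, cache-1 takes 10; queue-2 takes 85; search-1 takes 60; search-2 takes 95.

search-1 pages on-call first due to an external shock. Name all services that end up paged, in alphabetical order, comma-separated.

cache-1, db-m, queue-1, queue-2, search-1, search-2, worker-2

Round 1 — search-1 pages on-call (initial).
  db-m: +70 → 70 ≥ 40
  lb-2: +30 → 30 < 110
  search-2: +40 → 40 < 110
  worker-2: +45 → 45 ≥ 40
Round 2 — db-m, worker-2 page on-call.
  cache-1: +45+10 → 55 < 120
  queue-2: +85 → 85 < 90
  search-2: +95 → 135 ≥ 110
Round 3 — search-2 pages on-call.
  cache-1: +85 → 140 ≥ 120
  lb-2: +20 → 50 < 110
  queue-1: +40 → 40 ≥ 30
Round 4 — cache-1, queue-1 page on-call.
  queue-2: +10+10 → 105 ≥ 90
Round 5 — queue-2 pages on-call.
No further pages.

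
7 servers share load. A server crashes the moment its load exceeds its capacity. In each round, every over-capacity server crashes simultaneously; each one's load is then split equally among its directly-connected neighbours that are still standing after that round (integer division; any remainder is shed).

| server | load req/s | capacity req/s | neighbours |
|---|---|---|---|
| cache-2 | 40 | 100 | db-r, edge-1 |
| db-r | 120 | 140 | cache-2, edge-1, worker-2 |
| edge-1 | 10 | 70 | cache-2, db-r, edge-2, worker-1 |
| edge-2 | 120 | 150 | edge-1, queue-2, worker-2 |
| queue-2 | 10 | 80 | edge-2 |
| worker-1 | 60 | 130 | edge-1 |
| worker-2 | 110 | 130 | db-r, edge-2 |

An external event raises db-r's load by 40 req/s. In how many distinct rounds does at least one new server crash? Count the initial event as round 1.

5

Round 1 — db-r at 160 > 140. db-r crashes.
  db-r sheds 160 req/s to cache-2, edge-1, worker-2: 53 each (1 lost).
    cache-2: 40+53 = 93 ≤ 100
    edge-1: 10+53 = 63 ≤ 70
    worker-2: 110+53 = 163 > 130
Round 2 — worker-2 crashes.
  worker-2 sheds 163 req/s to edge-2: 163 each.
    edge-2: 120+163 = 283 > 150
Round 3 — edge-2 crashes.
  edge-2 sheds 283 req/s to edge-1, queue-2: 141 each (1 lost).
    edge-1: 63+141 = 204 > 70
    queue-2: 10+141 = 151 > 80
Round 4 — edge-1, queue-2 crash.
  edge-1 sheds 204 req/s to cache-2, worker-1: 102 each.
    cache-2: 93+102 = 195 > 100
    worker-1: 60+102 = 162 > 130
  queue-2 sheds 151 req/s: no online neighbours, lost.
Round 5 — cache-2, worker-1 crash.
  cache-2 sheds 195 req/s: no online neighbours, lost.
  worker-1 sheds 162 req/s: no online neighbours, lost.
No further crashes.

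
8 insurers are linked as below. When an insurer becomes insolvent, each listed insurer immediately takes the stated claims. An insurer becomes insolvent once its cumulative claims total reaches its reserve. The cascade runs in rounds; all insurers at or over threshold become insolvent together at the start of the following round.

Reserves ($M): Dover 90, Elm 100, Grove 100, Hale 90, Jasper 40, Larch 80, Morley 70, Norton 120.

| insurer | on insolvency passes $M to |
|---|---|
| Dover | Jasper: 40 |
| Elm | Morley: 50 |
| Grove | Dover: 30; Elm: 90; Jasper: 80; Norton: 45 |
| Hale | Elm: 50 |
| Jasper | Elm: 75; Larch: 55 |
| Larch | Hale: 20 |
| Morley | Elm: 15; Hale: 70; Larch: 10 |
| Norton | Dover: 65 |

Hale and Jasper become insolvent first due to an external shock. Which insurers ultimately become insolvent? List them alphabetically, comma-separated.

Round 1 — Hale, Jasper become insolvent (initial).
  Elm: +50+75 → 125 ≥ 100
  Larch: +55 → 55 < 80
Round 2 — Elm becomes insolvent.
  Morley: +50 → 50 < 70
No further insolvencies.

Elm, Hale, Jasper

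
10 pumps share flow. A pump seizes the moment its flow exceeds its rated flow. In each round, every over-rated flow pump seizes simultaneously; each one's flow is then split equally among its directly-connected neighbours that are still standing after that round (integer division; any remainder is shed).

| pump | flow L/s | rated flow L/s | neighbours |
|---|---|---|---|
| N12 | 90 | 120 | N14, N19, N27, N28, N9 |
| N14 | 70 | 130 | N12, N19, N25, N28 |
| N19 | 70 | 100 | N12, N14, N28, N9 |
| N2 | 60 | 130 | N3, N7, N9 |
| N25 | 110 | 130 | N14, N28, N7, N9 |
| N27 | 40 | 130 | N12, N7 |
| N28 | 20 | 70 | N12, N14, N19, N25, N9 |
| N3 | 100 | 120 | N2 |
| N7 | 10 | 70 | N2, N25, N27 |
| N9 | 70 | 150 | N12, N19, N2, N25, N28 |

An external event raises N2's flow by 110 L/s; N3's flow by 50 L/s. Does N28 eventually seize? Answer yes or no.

Round 1 — N2 at 170 > 130; N3 at 150 > 120. N2, N3 seize.
  N2 sheds 170 L/s to N7, N9: 85 each.
    N7: 10+85 = 95 > 70
    N9: 70+85 = 155 > 150
  N3 sheds 150 L/s: no online neighbours, lost.
Round 2 — N7, N9 seize.
  N7 sheds 95 L/s to N25, N27: 47 each (1 lost).
    N25: 110+47 = 157 > 130
    N27: 40+47 = 87 ≤ 130
  N9 sheds 155 L/s to N12, N19, N25, N28: 38 each (3 lost).
    N12: 90+38 = 128 > 120
    N19: 70+38 = 108 > 100
    N25: 157+38 = 195 > 130
    N28: 20+38 = 58 ≤ 70
Round 3 — N12, N19, N25 seize.
  N12 sheds 128 L/s to N14, N27, N28: 42 each (2 lost).
    N14: 70+42 = 112 ≤ 130
    N27: 87+42 = 129 ≤ 130
    N28: 58+42 = 100 > 70
  N19 sheds 108 L/s to N14, N28: 54 each.
    N14: 112+54 = 166 > 130
    N28: 100+54 = 154 > 70
  N25 sheds 195 L/s to N14, N28: 97 each (1 lost).
    N14: 166+97 = 263 > 130
    N28: 154+97 = 251 > 70
Round 4 — N14, N28 seize.
  N14 sheds 263 L/s: no online neighbours, lost.
  N28 sheds 251 L/s: no online neighbours, lost.
No further seizures.

yes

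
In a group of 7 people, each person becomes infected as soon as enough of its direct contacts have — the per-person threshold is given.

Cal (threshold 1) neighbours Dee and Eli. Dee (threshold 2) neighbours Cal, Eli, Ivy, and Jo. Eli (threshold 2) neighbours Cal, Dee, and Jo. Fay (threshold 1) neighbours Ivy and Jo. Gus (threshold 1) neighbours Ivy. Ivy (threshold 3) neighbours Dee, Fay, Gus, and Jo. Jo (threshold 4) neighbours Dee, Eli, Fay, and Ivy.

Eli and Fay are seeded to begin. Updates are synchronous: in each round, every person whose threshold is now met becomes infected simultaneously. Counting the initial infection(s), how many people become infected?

Round 1 — Eli, Fay become infected (initial).
Round 2 — checking thresholds:
  Cal: 1 of 2 neighbours ≥ 1, becomes infected.
  Dee: 1 of 4 neighbours < 2, not yet.
  Ivy: 1 of 4 neighbours < 3, not yet.
  Jo: 2 of 4 neighbours < 4, not yet.
Round 3 — checking thresholds:
  Dee: 2 of 4 neighbours ≥ 2, becomes infected.
  Ivy: 1 of 4 neighbours < 3, not yet.
  Jo: 2 of 4 neighbours < 4, not yet.
Round 4 — no new infections; cascade stops.

4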